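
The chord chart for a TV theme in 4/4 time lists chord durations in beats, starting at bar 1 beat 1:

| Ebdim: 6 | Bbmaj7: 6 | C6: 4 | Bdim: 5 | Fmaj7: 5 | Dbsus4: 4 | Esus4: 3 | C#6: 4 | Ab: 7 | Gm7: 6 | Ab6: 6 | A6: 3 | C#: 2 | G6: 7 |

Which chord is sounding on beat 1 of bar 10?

Beat 1 of bar 10 is beat (10−1)×4 + 1 = 37 overall.
Running totals: Ebdim ends at 6, Bbmaj7 ends at 12, C6 ends at 16, Bdim ends at 21, Fmaj7 ends at 26, Dbsus4 ends at 30, Esus4 ends at 33, C#6 ends at 37.
Beat 37 falls within C#6.

C#6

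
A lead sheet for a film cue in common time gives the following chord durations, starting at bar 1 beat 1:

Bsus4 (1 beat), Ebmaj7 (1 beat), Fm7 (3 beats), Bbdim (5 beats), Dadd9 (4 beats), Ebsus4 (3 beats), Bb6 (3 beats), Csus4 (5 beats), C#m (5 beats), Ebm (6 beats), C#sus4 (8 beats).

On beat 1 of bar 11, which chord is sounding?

C#sus4

Beat 1 of bar 11 is beat (11−1)×4 + 1 = 41 overall.
Running totals: Bsus4 ends at 1, Ebmaj7 ends at 2, Fm7 ends at 5, Bbdim ends at 10, Dadd9 ends at 14, Ebsus4 ends at 17, Bb6 ends at 20, Csus4 ends at 25, C#m ends at 30, Ebm ends at 36, C#sus4 ends at 44.
Beat 41 falls within C#sus4.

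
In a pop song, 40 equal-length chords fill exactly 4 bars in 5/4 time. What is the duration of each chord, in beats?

4 bars × 5 beats/bar = 20 beats total.
20 beats ÷ 40 chords = 0.5 beats per chord.
(That is an eighth note.)

0.5 beats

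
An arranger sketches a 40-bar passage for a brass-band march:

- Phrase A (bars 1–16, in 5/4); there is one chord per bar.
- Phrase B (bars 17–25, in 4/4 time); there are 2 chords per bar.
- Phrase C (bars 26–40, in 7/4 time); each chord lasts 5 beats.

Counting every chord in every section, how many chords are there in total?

55 chords

A: 16·5 = 80 beats, 80/5 = 16 chords.
B: 9·4 = 36 beats, 36/2 = 18 chords.
C: 15·7 = 105 beats, 105/5 = 21 chords.
Total: 16 + 18 + 21 = 55.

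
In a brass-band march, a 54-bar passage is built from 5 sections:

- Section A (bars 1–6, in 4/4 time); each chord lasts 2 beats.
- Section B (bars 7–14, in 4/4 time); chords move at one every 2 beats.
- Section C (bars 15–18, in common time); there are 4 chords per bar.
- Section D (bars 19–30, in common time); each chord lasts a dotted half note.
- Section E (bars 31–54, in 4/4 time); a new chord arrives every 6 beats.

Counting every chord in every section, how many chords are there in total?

A: 6·4 = 24 beats, 24/2 = 12 chords.
B: 8·4 = 32 beats, 32/2 = 16 chords.
C: 4·4 = 16 beats, 16/1 = 16 chords.
D: 12·4 = 48 beats, 48/3 = 16 chords.
E: 24·4 = 96 beats, 96/6 = 16 chords.
Total: 12 + 16 + 16 + 16 + 16 = 76.

76 chords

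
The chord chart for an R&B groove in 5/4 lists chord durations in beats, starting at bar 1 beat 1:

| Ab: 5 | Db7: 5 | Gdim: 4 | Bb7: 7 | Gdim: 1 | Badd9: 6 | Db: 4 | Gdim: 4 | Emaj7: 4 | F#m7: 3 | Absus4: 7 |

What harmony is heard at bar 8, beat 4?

Emaj7

Beat 4 of bar 8 is beat (8−1)×5 + 4 = 39 overall.
Running totals: Ab ends at 5, Db7 ends at 10, Gdim ends at 14, Bb7 ends at 21, Gdim ends at 22, Badd9 ends at 28, Db ends at 32, Gdim ends at 36, Emaj7 ends at 40.
Beat 39 falls within Emaj7.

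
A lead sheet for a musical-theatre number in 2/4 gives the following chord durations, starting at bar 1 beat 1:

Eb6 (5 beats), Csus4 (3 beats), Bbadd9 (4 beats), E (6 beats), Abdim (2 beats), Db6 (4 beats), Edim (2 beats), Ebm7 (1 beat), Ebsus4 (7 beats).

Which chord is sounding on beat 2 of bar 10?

Abdim

Beat 2 of bar 10 is beat (10−1)×2 + 2 = 20 overall.
Running totals: Eb6 ends at 5, Csus4 ends at 8, Bbadd9 ends at 12, E ends at 18, Abdim ends at 20.
Beat 20 falls within Abdim.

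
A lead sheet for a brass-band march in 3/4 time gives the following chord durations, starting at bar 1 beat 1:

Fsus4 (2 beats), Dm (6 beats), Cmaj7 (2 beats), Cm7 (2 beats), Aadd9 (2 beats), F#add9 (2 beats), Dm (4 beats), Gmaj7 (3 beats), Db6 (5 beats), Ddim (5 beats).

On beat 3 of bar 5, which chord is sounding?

Beat 3 of bar 5 is beat (5−1)×3 + 3 = 15 overall.
Running totals: Fsus4 ends at 2, Dm ends at 8, Cmaj7 ends at 10, Cm7 ends at 12, Aadd9 ends at 14, F#add9 ends at 16.
Beat 15 falls within F#add9.

F#add9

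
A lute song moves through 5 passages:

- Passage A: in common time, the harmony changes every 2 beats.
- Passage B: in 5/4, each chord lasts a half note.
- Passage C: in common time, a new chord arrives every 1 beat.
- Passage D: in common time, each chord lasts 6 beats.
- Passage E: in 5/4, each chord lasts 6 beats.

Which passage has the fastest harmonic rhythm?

Passage C

A: 4 beats/bar ÷ 2 beats/chord = 2 chords/bar.
B: 5 beats/bar ÷ 2 beats/chord = 2.5 chords/bar.
C: 4 beats/bar ÷ 1 beat/chord = 4 chords/bar.
D: 4 beats/bar ÷ 6 beats/chord = 2/3 chords/bar.
E: 5 beats/bar ÷ 6 beats/chord = 5/6 chords/bar.
Fastest is C at 4 chords/bar.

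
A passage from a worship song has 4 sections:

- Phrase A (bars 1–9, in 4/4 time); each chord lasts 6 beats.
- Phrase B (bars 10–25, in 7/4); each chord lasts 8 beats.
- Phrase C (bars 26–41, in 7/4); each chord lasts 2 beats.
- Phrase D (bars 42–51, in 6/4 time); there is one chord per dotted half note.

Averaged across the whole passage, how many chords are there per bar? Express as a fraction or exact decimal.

A: 9 × 4 = 36 beats ÷ 6 = 6 chords.
B: 16 × 7 = 112 beats ÷ 8 = 14 chords.
C: 16 × 7 = 112 beats ÷ 2 = 56 chords.
D: 10 × 6 = 60 beats ÷ 3 = 20 chords.
Overall: 96 chords over 51 bars → 96/51 = 32/17 chords per bar.

32/17 chords per bar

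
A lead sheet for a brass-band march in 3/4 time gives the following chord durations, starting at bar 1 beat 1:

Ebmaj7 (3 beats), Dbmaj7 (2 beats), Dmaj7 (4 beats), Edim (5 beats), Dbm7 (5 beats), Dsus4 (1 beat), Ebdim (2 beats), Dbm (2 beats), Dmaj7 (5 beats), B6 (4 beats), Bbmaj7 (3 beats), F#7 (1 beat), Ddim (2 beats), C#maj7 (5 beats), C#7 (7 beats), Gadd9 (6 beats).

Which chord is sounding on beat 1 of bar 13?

F#7

Beat 1 of bar 13 is beat (13−1)×3 + 1 = 37 overall.
Running totals: Ebmaj7 ends at 3, Dbmaj7 ends at 5, Dmaj7 ends at 9, Edim ends at 14, Dbm7 ends at 19, Dsus4 ends at 20, Ebdim ends at 22, Dbm ends at 24, Dmaj7 ends at 29, B6 ends at 33, Bbmaj7 ends at 36, F#7 ends at 37.
Beat 37 falls within F#7.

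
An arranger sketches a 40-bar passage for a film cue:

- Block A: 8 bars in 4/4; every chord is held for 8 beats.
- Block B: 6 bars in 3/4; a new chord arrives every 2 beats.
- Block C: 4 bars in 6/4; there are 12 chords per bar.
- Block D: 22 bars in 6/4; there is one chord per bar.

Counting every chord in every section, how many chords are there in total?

A: 8 bars × 4 beats = 32 beats; 8 beats/chord → 4 chords.
B: 6 bars × 3 beats = 18 beats; 2 beats/chord → 9 chords.
C: 4 bars × 6 beats = 24 beats; 0.5 beats/chord → 48 chords.
D: 22 bars × 6 beats = 132 beats; 6 beats/chord → 22 chords.
Total: 4 + 9 + 48 + 22 = 83.

83 chords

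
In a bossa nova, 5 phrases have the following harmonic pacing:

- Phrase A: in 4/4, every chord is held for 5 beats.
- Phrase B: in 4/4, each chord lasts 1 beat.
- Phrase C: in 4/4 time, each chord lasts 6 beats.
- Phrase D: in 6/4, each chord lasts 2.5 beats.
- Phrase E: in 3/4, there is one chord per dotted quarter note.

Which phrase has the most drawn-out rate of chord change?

A: 4/5 = 0.8 chords/bar.
B: 4/1 = 4 chords/bar.
C: 4/6 = 2/3 chords/bar.
D: 6/2.5 = 2.4 chords/bar.
E: 3/1.5 = 2 chords/bar.
Slowest is C at 2/3 chords/bar.

Phrase C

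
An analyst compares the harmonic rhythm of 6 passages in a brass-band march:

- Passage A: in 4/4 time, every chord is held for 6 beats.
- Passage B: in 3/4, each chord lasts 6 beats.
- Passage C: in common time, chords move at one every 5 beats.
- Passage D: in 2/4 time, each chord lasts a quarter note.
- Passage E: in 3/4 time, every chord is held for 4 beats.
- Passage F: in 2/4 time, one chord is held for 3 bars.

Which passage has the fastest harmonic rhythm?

Passage D

A: 4/6 = 2/3 chords/bar.
B: 3/6 = 0.5 chords/bar.
C: 4/5 = 0.8 chords/bar.
D: 2/1 = 2 chords/bar.
E: 3/4 = 0.75 chords/bar.
F: 2/6 = 1/3 chords/bar.
Fastest is D at 2 chords/bar.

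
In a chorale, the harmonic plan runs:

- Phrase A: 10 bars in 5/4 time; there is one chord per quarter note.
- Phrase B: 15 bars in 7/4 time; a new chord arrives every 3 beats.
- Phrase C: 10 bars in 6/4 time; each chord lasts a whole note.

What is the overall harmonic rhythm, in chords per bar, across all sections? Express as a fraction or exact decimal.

20/7 chords per bar

A: 10 bars of 5 beats is 50 beats; at 1 beat each that's 50 chords.
B: 15 bars of 7 beats is 105 beats; at 3 beats each that's 35 chords.
C: 10 bars of 6 beats is 60 beats; at 4 beats each that's 15 chords.
Overall: 100 chords over 35 bars → 100/35 = 20/7 chords per bar.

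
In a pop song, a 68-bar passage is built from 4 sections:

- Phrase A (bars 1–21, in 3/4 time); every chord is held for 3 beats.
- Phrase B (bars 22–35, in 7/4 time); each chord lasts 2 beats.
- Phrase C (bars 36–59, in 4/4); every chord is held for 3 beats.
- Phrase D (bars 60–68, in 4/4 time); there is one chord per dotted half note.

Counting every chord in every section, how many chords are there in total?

A has 63 beats and chords last 3 each, so 21 chords.
B has 98 beats and chords last 2 each, so 49 chords.
C has 96 beats and chords last 3 each, so 32 chords.
D has 36 beats and chords last 3 each, so 12 chords.
Total: 21 + 49 + 32 + 12 = 114.

114 chords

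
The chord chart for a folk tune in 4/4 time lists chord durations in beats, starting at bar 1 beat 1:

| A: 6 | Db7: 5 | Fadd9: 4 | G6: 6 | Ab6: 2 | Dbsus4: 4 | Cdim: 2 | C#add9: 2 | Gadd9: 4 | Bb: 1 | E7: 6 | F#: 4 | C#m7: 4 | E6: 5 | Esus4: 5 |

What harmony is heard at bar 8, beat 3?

C#add9

Beat 3 of bar 8 is beat (8−1)×4 + 3 = 31 overall.
Running totals: A ends at 6, Db7 ends at 11, Fadd9 ends at 15, G6 ends at 21, Ab6 ends at 23, Dbsus4 ends at 27, Cdim ends at 29, C#add9 ends at 31.
Beat 31 falls within C#add9.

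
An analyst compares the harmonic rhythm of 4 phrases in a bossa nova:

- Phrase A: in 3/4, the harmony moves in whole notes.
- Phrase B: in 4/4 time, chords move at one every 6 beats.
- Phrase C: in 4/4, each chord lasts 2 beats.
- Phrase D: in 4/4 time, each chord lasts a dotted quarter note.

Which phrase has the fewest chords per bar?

Phrase B

A: each chord is 4 beats in 3/4, so 0.75 per bar.
B: each chord is 6 beats in 4/4, so 2/3 per bar.
C: each chord is 2 beats in 4/4, so 2 per bar.
D: each chord is 1.5 beats in 4/4, so 8/3 per bar.
Slowest is B at 2/3 chords/bar.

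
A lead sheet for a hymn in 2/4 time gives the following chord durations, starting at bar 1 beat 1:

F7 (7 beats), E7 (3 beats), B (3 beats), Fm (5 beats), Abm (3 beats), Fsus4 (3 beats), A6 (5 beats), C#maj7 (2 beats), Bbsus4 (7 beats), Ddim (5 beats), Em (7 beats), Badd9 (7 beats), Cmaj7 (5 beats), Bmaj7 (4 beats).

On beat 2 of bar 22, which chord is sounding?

Em

Beat 2 of bar 22 is beat (22−1)×2 + 2 = 44 overall.
Running totals: F7 ends at 7, E7 ends at 10, B ends at 13, Fm ends at 18, Abm ends at 21, Fsus4 ends at 24, A6 ends at 29, C#maj7 ends at 31, Bbsus4 ends at 38, Ddim ends at 43, Em ends at 50.
Beat 44 falls within Em.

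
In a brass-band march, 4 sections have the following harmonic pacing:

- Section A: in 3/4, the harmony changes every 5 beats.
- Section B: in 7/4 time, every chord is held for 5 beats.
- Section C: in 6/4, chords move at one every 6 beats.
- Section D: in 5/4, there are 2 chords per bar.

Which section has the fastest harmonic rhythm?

A: 3 beats/bar ÷ 5 beats/chord = 0.6 chords/bar.
B: 7 beats/bar ÷ 5 beats/chord = 1.4 chords/bar.
C: 6 beats/bar ÷ 6 beats/chord = 1 chord/bar.
D: 5 beats/bar ÷ 2.5 beats/chord = 2 chords/bar.
Fastest is D at 2 chords/bar.

Section D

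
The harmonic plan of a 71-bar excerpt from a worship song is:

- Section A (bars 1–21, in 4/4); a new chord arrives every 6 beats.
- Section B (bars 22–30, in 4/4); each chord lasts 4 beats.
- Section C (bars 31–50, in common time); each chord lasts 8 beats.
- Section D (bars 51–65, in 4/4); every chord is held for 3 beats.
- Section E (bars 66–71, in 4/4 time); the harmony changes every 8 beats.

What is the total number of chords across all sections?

A: 21 bars × 4 beats = 84 beats; 6 beats/chord → 14 chords.
B: 9 bars × 4 beats = 36 beats; 4 beats/chord → 9 chords.
C: 20 bars × 4 beats = 80 beats; 8 beats/chord → 10 chords.
D: 15 bars × 4 beats = 60 beats; 3 beats/chord → 20 chords.
E: 6 bars × 4 beats = 24 beats; 8 beats/chord → 3 chords.
Total: 14 + 9 + 10 + 20 + 3 = 56.

56 chords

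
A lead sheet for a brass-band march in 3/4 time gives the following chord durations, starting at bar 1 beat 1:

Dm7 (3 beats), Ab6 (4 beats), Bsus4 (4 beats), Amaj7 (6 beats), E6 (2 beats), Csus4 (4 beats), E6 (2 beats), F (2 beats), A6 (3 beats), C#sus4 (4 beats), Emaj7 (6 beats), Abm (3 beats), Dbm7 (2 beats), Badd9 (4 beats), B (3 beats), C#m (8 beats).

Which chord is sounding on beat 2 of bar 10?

A6

Beat 2 of bar 10 is beat (10−1)×3 + 2 = 29 overall.
Running totals: Dm7 ends at 3, Ab6 ends at 7, Bsus4 ends at 11, Amaj7 ends at 17, E6 ends at 19, Csus4 ends at 23, E6 ends at 25, F ends at 27, A6 ends at 30.
Beat 29 falls within A6.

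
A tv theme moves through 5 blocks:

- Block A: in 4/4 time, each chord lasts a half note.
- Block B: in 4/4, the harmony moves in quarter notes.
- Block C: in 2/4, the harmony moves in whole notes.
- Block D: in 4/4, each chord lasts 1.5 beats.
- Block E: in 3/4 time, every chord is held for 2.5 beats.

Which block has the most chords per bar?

Block B

A: 4/2 = 2 chords/bar.
B: 4/1 = 4 chords/bar.
C: 2/4 = 0.5 chords/bar.
D: 4/1.5 = 8/3 chords/bar.
E: 3/2.5 = 1.2 chords/bar.
Fastest is B at 4 chords/bar.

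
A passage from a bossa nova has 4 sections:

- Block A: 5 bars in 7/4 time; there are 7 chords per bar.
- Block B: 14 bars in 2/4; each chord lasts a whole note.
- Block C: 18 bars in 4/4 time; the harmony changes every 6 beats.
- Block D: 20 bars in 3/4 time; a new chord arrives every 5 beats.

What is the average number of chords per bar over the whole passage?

22/19 chords per bar

A: 5 bars of 7 beats is 35 beats; at 1 beat each that's 35 chords.
B: 14 bars of 2 beats is 28 beats; at 4 beats each that's 7 chords.
C: 18 bars of 4 beats is 72 beats; at 6 beats each that's 12 chords.
D: 20 bars of 3 beats is 60 beats; at 5 beats each that's 12 chords.
Overall: 66 chords over 57 bars → 66/57 = 22/19 chords per bar.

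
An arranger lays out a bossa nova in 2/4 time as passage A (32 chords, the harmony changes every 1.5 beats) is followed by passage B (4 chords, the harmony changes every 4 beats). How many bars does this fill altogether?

A: 32 × 1.5 = 48 beats = 24 bars.
B: 4 × 4 = 16 beats = 8 bars.
Total: 24 + 8 = 32 bars.

32 bars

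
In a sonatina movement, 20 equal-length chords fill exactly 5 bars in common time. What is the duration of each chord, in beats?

1 beat

5 bars × 4 beats/bar = 20 beats total.
20 beats ÷ 20 chords = 1 beats per chord.
(That is a quarter note.)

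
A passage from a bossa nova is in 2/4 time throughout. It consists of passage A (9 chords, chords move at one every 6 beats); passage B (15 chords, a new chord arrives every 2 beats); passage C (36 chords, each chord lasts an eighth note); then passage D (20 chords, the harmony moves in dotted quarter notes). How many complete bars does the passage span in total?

66 bars

A: 9 × 6 = 54 beats = 27 bars.
B: 15 × 2 = 30 beats = 15 bars.
C: 36 × 0.5 = 18 beats = 9 bars.
D: 20 × 1.5 = 30 beats = 15 bars.
Total: 27 + 15 + 9 + 15 = 66 bars.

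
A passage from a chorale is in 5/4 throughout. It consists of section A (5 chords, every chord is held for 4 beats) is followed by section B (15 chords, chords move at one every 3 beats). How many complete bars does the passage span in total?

13 bars

A: 5 × 4 = 20 beats = 4 bars.
B: 15 × 3 = 45 beats = 9 bars.
Total: 4 + 9 = 13 bars.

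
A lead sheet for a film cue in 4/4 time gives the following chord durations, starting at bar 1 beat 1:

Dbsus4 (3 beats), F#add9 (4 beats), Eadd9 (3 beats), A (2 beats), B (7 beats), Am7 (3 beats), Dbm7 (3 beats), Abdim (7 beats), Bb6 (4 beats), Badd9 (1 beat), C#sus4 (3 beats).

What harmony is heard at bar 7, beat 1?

Beat 1 of bar 7 is beat (7−1)×4 + 1 = 25 overall.
Running totals: Dbsus4 ends at 3, F#add9 ends at 7, Eadd9 ends at 10, A ends at 12, B ends at 19, Am7 ends at 22, Dbm7 ends at 25.
Beat 25 falls within Dbm7.

Dbm7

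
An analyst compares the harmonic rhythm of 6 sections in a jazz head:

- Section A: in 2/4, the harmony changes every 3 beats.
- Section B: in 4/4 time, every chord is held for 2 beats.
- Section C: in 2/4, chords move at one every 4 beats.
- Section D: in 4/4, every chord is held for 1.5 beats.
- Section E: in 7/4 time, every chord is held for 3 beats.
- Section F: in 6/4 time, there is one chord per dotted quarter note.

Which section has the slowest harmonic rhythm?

A: 2 beats/bar ÷ 3 beats/chord = 2/3 chords/bar.
B: 4 beats/bar ÷ 2 beats/chord = 2 chords/bar.
C: 2 beats/bar ÷ 4 beats/chord = 0.5 chords/bar.
D: 4 beats/bar ÷ 1.5 beats/chord = 8/3 chords/bar.
E: 7 beats/bar ÷ 3 beats/chord = 7/3 chords/bar.
F: 6 beats/bar ÷ 1.5 beats/chord = 4 chords/bar.
Slowest is C at 0.5 chords/bar.

Section C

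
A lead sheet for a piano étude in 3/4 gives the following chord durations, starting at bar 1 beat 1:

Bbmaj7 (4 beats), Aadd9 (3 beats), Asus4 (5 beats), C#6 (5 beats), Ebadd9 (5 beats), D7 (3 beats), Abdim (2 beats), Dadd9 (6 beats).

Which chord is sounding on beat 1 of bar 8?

Ebadd9

Beat 1 of bar 8 is beat (8−1)×3 + 1 = 22 overall.
Running totals: Bbmaj7 ends at 4, Aadd9 ends at 7, Asus4 ends at 12, C#6 ends at 17, Ebadd9 ends at 22.
Beat 22 falls within Ebadd9.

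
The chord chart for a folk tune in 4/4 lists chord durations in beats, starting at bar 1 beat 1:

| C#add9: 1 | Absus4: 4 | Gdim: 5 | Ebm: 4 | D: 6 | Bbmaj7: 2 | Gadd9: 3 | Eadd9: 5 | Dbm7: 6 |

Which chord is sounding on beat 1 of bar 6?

Beat 1 of bar 6 is beat (6−1)×4 + 1 = 21 overall.
Running totals: C#add9 ends at 1, Absus4 ends at 5, Gdim ends at 10, Ebm ends at 14, D ends at 20, Bbmaj7 ends at 22.
Beat 21 falls within Bbmaj7.

Bbmaj7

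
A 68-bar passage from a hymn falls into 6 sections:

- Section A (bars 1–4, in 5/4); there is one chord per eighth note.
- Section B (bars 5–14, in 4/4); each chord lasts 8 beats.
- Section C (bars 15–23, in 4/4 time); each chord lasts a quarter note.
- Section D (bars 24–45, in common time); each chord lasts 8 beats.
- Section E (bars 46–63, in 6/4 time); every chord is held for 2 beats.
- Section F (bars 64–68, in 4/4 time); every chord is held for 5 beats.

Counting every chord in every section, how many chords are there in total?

A: 4 bars × 5 beats = 20 beats; 0.5 beats/chord → 40 chords.
B: 10 bars × 4 beats = 40 beats; 8 beats/chord → 5 chords.
C: 9 bars × 4 beats = 36 beats; 1 beat/chord → 36 chords.
D: 22 bars × 4 beats = 88 beats; 8 beats/chord → 11 chords.
E: 18 bars × 6 beats = 108 beats; 2 beats/chord → 54 chords.
F: 5 bars × 4 beats = 20 beats; 5 beats/chord → 4 chords.
Total: 40 + 5 + 36 + 11 + 54 + 4 = 150.

150 chords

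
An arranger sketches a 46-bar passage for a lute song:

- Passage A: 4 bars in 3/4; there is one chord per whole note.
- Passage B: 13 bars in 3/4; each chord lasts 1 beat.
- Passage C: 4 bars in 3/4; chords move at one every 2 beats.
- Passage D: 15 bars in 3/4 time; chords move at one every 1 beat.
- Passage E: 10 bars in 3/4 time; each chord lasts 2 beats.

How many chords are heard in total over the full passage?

108 chords

A: 4 bars × 3 beats = 12 beats; 4 beats/chord → 3 chords.
B: 13 bars × 3 beats = 39 beats; 1 beat/chord → 39 chords.
C: 4 bars × 3 beats = 12 beats; 2 beats/chord → 6 chords.
D: 15 bars × 3 beats = 45 beats; 1 beat/chord → 45 chords.
E: 10 bars × 3 beats = 30 beats; 2 beats/chord → 15 chords.
Total: 3 + 39 + 6 + 45 + 15 = 108.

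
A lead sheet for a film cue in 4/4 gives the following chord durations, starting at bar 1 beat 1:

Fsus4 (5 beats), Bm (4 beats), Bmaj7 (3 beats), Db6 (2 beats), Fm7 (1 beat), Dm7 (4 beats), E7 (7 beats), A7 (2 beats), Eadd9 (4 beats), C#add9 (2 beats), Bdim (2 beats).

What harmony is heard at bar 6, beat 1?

Beat 1 of bar 6 is beat (6−1)×4 + 1 = 21 overall.
Running totals: Fsus4 ends at 5, Bm ends at 9, Bmaj7 ends at 12, Db6 ends at 14, Fm7 ends at 15, Dm7 ends at 19, E7 ends at 26.
Beat 21 falls within E7.

E7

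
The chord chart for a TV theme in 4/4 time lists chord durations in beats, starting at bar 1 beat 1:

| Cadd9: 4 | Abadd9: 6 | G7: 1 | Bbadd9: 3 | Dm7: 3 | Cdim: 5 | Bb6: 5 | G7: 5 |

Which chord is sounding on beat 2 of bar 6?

Beat 2 of bar 6 is beat (6−1)×4 + 2 = 22 overall.
Running totals: Cadd9 ends at 4, Abadd9 ends at 10, G7 ends at 11, Bbadd9 ends at 14, Dm7 ends at 17, Cdim ends at 22.
Beat 22 falls within Cdim.

Cdim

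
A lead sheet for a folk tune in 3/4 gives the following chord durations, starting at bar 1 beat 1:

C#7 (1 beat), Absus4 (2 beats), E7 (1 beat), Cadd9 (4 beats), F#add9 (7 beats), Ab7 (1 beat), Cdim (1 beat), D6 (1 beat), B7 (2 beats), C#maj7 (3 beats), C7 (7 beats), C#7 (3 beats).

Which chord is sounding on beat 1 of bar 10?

Beat 1 of bar 10 is beat (10−1)×3 + 1 = 28 overall.
Running totals: C#7 ends at 1, Absus4 ends at 3, E7 ends at 4, Cadd9 ends at 8, F#add9 ends at 15, Ab7 ends at 16, Cdim ends at 17, D6 ends at 18, B7 ends at 20, C#maj7 ends at 23, C7 ends at 30.
Beat 28 falls within C7.

C7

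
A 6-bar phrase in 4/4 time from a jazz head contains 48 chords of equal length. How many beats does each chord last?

6 bars × 4 beats/bar = 24 beats total.
24 beats ÷ 48 chords = 0.5 beats per chord.
(That is an eighth note.)

0.5 beats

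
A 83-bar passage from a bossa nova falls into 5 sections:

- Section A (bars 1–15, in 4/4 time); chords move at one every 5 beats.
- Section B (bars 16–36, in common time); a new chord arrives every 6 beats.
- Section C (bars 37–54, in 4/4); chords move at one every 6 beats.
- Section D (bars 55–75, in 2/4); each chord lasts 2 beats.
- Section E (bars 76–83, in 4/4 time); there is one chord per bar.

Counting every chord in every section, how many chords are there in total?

67 chords

A: 15·4 = 60 beats, 60/5 = 12 chords.
B: 21·4 = 84 beats, 84/6 = 14 chords.
C: 18·4 = 72 beats, 72/6 = 12 chords.
D: 21·2 = 42 beats, 42/2 = 21 chords.
E: 8·4 = 32 beats, 32/4 = 8 chords.
Total: 12 + 14 + 12 + 21 + 8 = 67.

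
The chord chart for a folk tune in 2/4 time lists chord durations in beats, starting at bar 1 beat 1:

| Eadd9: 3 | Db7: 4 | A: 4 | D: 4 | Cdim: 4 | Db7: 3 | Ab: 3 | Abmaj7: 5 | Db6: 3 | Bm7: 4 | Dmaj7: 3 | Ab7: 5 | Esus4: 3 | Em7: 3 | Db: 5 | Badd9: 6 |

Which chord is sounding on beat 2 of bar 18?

Bm7

Beat 2 of bar 18 is beat (18−1)×2 + 2 = 36 overall.
Running totals: Eadd9 ends at 3, Db7 ends at 7, A ends at 11, D ends at 15, Cdim ends at 19, Db7 ends at 22, Ab ends at 25, Abmaj7 ends at 30, Db6 ends at 33, Bm7 ends at 37.
Beat 36 falls within Bm7.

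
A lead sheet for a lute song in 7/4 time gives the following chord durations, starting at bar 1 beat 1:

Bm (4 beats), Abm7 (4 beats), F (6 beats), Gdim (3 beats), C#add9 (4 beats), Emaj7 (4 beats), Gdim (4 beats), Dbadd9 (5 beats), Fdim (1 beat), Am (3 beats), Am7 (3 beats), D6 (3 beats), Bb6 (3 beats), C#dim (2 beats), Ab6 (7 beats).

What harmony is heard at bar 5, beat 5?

Beat 5 of bar 5 is beat (5−1)×7 + 5 = 33 overall.
Running totals: Bm ends at 4, Abm7 ends at 8, F ends at 14, Gdim ends at 17, C#add9 ends at 21, Emaj7 ends at 25, Gdim ends at 29, Dbadd9 ends at 34.
Beat 33 falls within Dbadd9.

Dbadd9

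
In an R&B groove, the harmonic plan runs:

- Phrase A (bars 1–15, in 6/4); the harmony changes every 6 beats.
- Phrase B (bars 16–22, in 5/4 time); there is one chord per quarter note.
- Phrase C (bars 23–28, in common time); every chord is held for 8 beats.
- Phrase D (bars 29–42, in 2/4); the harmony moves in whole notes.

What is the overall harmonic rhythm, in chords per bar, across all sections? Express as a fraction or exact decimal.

A: 15 × 6 = 90 beats ÷ 6 = 15 chords.
B: 7 × 5 = 35 beats ÷ 1 = 35 chords.
C: 6 × 4 = 24 beats ÷ 8 = 3 chords.
D: 14 × 2 = 28 beats ÷ 4 = 7 chords.
Overall: 60 chords over 42 bars → 60/42 = 10/7 chords per bar.

10/7 chords per bar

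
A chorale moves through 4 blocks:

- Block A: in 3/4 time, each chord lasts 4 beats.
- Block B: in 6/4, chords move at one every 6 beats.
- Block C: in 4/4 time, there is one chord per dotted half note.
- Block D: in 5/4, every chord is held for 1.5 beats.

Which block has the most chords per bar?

Block D

A: 3 beats/bar ÷ 4 beats/chord = 0.75 chords/bar.
B: 6 beats/bar ÷ 6 beats/chord = 1 chord/bar.
C: 4 beats/bar ÷ 3 beats/chord = 4/3 chords/bar.
D: 5 beats/bar ÷ 1.5 beats/chord = 10/3 chords/bar.
Fastest is D at 10/3 chords/bar.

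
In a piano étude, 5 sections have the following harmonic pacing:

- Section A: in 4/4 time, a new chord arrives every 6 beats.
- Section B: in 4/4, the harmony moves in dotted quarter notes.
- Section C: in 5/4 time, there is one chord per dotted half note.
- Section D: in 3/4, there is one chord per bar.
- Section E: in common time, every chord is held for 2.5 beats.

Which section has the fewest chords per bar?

A: 4/6 = 2/3 chords/bar.
B: 4/1.5 = 8/3 chords/bar.
C: 5/3 = 5/3 chords/bar.
D: 3/3 = 1 chord/bar.
E: 4/2.5 = 1.6 chords/bar.
Slowest is A at 2/3 chords/bar.

Section A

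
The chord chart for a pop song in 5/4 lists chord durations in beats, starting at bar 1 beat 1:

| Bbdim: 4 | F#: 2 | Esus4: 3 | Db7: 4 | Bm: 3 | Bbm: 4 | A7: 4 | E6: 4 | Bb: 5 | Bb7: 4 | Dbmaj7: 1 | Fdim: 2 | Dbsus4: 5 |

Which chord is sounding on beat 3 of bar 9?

Beat 3 of bar 9 is beat (9−1)×5 + 3 = 43 overall.
Running totals: Bbdim ends at 4, F# ends at 6, Esus4 ends at 9, Db7 ends at 13, Bm ends at 16, Bbm ends at 20, A7 ends at 24, E6 ends at 28, Bb ends at 33, Bb7 ends at 37, Dbmaj7 ends at 38, Fdim ends at 40, Dbsus4 ends at 45.
Beat 43 falls within Dbsus4.

Dbsus4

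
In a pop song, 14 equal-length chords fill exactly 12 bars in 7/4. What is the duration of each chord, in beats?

12 bars × 7 beats/bar = 84 beats total.
84 beats ÷ 14 chords = 6 beats per chord.

6 beats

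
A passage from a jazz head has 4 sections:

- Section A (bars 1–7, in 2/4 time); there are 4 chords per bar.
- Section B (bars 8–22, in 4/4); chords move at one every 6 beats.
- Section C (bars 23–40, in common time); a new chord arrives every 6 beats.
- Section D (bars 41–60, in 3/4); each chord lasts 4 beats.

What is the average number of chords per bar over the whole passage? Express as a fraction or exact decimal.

13/12 chords per bar

A: 7 × 2 = 14 beats ÷ 0.5 = 28 chords.
B: 15 × 4 = 60 beats ÷ 6 = 10 chords.
C: 18 × 4 = 72 beats ÷ 6 = 12 chords.
D: 20 × 3 = 60 beats ÷ 4 = 15 chords.
Overall: 65 chords over 60 bars → 65/60 = 13/12 chords per bar.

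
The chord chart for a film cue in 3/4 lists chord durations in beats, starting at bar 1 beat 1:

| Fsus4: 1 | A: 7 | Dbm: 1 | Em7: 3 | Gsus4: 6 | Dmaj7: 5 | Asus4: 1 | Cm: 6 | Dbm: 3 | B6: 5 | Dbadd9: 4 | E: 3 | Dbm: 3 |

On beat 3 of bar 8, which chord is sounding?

Asus4

Beat 3 of bar 8 is beat (8−1)×3 + 3 = 24 overall.
Running totals: Fsus4 ends at 1, A ends at 8, Dbm ends at 9, Em7 ends at 12, Gsus4 ends at 18, Dmaj7 ends at 23, Asus4 ends at 24.
Beat 24 falls within Asus4.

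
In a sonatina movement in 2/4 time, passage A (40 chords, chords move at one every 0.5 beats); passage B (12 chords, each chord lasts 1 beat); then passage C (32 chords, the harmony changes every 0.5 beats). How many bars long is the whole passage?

24 bars

A: 40 × 0.5 = 20 beats = 10 bars.
B: 12 × 1 = 12 beats = 6 bars.
C: 32 × 0.5 = 16 beats = 8 bars.
Total: 10 + 6 + 8 = 24 bars.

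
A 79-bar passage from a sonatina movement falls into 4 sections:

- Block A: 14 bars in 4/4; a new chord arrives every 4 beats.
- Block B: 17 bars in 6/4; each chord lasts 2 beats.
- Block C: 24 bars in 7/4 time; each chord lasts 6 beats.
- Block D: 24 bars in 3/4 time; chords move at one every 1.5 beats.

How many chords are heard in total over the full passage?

A: 14·4 = 56 beats, 56/4 = 14 chords.
B: 17·6 = 102 beats, 102/2 = 51 chords.
C: 24·7 = 168 beats, 168/6 = 28 chords.
D: 24·3 = 72 beats, 72/1.5 = 48 chords.
Total: 14 + 51 + 28 + 48 = 141.

141 chords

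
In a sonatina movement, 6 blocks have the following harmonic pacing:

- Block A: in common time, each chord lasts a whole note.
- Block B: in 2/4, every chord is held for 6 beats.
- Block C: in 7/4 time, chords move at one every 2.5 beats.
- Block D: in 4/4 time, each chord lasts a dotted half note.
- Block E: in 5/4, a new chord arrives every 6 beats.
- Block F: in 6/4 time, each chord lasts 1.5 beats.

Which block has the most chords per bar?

Block F

A: 4 beats/bar ÷ 4 beats/chord = 1 chord/bar.
B: 2 beats/bar ÷ 6 beats/chord = 1/3 chords/bar.
C: 7 beats/bar ÷ 2.5 beats/chord = 2.8 chords/bar.
D: 4 beats/bar ÷ 3 beats/chord = 4/3 chords/bar.
E: 5 beats/bar ÷ 6 beats/chord = 5/6 chords/bar.
F: 6 beats/bar ÷ 1.5 beats/chord = 4 chords/bar.
Fastest is F at 4 chords/bar.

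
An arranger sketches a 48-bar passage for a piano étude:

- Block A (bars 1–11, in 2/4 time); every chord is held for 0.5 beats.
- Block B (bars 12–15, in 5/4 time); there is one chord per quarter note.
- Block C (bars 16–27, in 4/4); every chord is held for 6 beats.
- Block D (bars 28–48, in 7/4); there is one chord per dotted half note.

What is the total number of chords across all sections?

A: 11 bars × 2 beats = 22 beats; 0.5 beats/chord → 44 chords.
B: 4 bars × 5 beats = 20 beats; 1 beat/chord → 20 chords.
C: 12 bars × 4 beats = 48 beats; 6 beats/chord → 8 chords.
D: 21 bars × 7 beats = 147 beats; 3 beats/chord → 49 chords.
Total: 44 + 20 + 8 + 49 = 121.

121 chords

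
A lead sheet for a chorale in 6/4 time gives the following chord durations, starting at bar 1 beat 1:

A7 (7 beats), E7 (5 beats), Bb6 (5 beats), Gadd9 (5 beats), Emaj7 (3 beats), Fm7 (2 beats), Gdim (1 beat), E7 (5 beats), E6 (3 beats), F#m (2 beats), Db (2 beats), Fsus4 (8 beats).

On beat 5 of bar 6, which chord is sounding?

Beat 5 of bar 6 is beat (6−1)×6 + 5 = 35 overall.
Running totals: A7 ends at 7, E7 ends at 12, Bb6 ends at 17, Gadd9 ends at 22, Emaj7 ends at 25, Fm7 ends at 27, Gdim ends at 28, E7 ends at 33, E6 ends at 36.
Beat 35 falls within E6.

E6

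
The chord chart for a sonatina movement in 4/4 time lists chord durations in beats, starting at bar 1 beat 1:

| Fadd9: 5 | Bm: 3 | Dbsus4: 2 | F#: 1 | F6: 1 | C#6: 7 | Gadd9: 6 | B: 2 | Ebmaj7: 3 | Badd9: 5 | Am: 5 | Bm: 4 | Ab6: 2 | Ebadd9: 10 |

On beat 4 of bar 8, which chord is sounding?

Beat 4 of bar 8 is beat (8−1)×4 + 4 = 32 overall.
Running totals: Fadd9 ends at 5, Bm ends at 8, Dbsus4 ends at 10, F# ends at 11, F6 ends at 12, C#6 ends at 19, Gadd9 ends at 25, B ends at 27, Ebmaj7 ends at 30, Badd9 ends at 35.
Beat 32 falls within Badd9.

Badd9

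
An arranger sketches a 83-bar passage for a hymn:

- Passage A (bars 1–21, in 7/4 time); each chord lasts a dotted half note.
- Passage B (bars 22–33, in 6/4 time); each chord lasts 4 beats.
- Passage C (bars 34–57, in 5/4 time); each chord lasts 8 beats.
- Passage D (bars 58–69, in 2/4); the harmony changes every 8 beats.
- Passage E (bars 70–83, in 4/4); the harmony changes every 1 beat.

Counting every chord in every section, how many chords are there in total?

A: 21 bars × 7 beats = 147 beats; 3 beats/chord → 49 chords.
B: 12 bars × 6 beats = 72 beats; 4 beats/chord → 18 chords.
C: 24 bars × 5 beats = 120 beats; 8 beats/chord → 15 chords.
D: 12 bars × 2 beats = 24 beats; 8 beats/chord → 3 chords.
E: 14 bars × 4 beats = 56 beats; 1 beat/chord → 56 chords.
Total: 49 + 18 + 15 + 3 + 56 = 141.

141 chords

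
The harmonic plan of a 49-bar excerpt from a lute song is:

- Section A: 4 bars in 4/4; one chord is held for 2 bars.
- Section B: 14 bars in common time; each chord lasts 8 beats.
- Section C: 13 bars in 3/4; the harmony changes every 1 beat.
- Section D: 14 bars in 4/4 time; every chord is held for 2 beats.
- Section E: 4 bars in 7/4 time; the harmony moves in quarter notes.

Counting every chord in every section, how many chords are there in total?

A has 16 beats and chords last 8 each, so 2 chords.
B has 56 beats and chords last 8 each, so 7 chords.
C has 39 beats and chords last 1 each, so 39 chords.
D has 56 beats and chords last 2 each, so 28 chords.
E has 28 beats and chords last 1 each, so 28 chords.
Total: 2 + 7 + 39 + 28 + 28 = 104.

104 chords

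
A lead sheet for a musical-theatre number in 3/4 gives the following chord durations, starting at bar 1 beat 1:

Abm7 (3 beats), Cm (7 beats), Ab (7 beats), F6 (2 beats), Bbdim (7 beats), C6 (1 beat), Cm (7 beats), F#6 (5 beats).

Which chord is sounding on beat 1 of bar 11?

Cm

Beat 1 of bar 11 is beat (11−1)×3 + 1 = 31 overall.
Running totals: Abm7 ends at 3, Cm ends at 10, Ab ends at 17, F6 ends at 19, Bbdim ends at 26, C6 ends at 27, Cm ends at 34.
Beat 31 falls within Cm.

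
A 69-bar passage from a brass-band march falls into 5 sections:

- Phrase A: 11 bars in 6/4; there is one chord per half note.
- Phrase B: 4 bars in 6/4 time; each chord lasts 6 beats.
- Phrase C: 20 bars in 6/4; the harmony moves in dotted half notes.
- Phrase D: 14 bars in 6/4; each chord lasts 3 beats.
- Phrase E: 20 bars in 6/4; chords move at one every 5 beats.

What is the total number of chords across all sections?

129 chords

A: 11 bars × 6 beats = 66 beats; 2 beats/chord → 33 chords.
B: 4 bars × 6 beats = 24 beats; 6 beats/chord → 4 chords.
C: 20 bars × 6 beats = 120 beats; 3 beats/chord → 40 chords.
D: 14 bars × 6 beats = 84 beats; 3 beats/chord → 28 chords.
E: 20 bars × 6 beats = 120 beats; 5 beats/chord → 24 chords.
Total: 33 + 4 + 40 + 28 + 24 = 129.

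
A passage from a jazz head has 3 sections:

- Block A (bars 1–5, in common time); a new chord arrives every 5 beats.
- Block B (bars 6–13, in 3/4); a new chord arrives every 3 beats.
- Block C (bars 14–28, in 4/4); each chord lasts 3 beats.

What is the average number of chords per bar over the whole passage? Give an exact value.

A: 5 × 4 = 20 beats ÷ 5 = 4 chords.
B: 8 × 3 = 24 beats ÷ 3 = 8 chords.
C: 15 × 4 = 60 beats ÷ 3 = 20 chords.
Overall: 32 chords over 28 bars → 32/28 = 8/7 chords per bar.

8/7 chords per bar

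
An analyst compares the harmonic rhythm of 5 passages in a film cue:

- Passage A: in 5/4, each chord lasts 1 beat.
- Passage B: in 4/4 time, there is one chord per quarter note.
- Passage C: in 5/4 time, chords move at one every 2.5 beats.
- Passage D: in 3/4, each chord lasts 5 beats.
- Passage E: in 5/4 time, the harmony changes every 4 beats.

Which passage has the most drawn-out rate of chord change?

Passage D

A: each chord is 1 beat in 5/4, so 5 per bar.
B: each chord is 1 beat in 4/4, so 4 per bar.
C: each chord is 2.5 beats in 5/4, so 2 per bar.
D: each chord is 5 beats in 3/4, so 0.6 per bar.
E: each chord is 4 beats in 5/4, so 1.25 per bar.
Slowest is D at 0.6 chords/bar.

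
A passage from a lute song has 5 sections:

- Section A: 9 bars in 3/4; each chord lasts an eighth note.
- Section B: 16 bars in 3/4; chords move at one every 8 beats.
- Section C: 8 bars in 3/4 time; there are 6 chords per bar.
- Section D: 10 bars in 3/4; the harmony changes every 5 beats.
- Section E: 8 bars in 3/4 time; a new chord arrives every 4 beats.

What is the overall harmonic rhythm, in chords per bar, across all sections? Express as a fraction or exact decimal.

40/17 chords per bar

A: 9 bars of 3 beats is 27 beats; at 0.5 beats each that's 54 chords.
B: 16 bars of 3 beats is 48 beats; at 8 beats each that's 6 chords.
C: 8 bars of 3 beats is 24 beats; at 0.5 beats each that's 48 chords.
D: 10 bars of 3 beats is 30 beats; at 5 beats each that's 6 chords.
E: 8 bars of 3 beats is 24 beats; at 4 beats each that's 6 chords.
Overall: 120 chords over 51 bars → 120/51 = 40/17 chords per bar.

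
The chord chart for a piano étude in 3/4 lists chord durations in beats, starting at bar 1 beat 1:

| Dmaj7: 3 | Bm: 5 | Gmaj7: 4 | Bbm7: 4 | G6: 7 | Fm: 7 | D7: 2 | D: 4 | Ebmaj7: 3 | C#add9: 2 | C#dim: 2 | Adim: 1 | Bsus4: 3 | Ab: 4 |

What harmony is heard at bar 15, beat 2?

Adim

Beat 2 of bar 15 is beat (15−1)×3 + 2 = 44 overall.
Running totals: Dmaj7 ends at 3, Bm ends at 8, Gmaj7 ends at 12, Bbm7 ends at 16, G6 ends at 23, Fm ends at 30, D7 ends at 32, D ends at 36, Ebmaj7 ends at 39, C#add9 ends at 41, C#dim ends at 43, Adim ends at 44.
Beat 44 falls within Adim.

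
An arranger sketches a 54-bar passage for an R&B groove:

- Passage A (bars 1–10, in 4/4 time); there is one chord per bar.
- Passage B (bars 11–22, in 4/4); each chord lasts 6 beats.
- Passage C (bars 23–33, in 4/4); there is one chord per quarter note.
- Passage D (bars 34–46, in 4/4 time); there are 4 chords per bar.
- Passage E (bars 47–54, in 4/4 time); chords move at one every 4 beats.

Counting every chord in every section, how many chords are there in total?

122 chords

A has 40 beats and chords last 4 each, so 10 chords.
B has 48 beats and chords last 6 each, so 8 chords.
C has 44 beats and chords last 1 each, so 44 chords.
D has 52 beats and chords last 1 each, so 52 chords.
E has 32 beats and chords last 4 each, so 8 chords.
Total: 10 + 8 + 44 + 52 + 8 = 122.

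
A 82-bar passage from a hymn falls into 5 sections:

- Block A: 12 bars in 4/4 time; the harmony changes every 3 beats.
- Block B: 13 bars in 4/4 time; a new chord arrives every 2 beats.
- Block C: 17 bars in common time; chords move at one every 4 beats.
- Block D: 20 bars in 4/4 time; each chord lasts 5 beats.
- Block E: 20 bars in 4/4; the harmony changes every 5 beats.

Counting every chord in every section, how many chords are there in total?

91 chords

A has 48 beats and chords last 3 each, so 16 chords.
B has 52 beats and chords last 2 each, so 26 chords.
C has 68 beats and chords last 4 each, so 17 chords.
D has 80 beats and chords last 5 each, so 16 chords.
E has 80 beats and chords last 5 each, so 16 chords.
Total: 16 + 26 + 17 + 16 + 16 = 91.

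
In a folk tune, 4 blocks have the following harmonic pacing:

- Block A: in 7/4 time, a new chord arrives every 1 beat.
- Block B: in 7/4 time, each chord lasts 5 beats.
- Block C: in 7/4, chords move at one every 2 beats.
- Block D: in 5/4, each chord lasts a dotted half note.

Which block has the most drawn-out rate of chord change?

A: 7/1 = 7 chords/bar.
B: 7/5 = 1.4 chords/bar.
C: 7/2 = 3.5 chords/bar.
D: 5/3 = 5/3 chords/bar.
Slowest is B at 1.4 chords/bar.

Block B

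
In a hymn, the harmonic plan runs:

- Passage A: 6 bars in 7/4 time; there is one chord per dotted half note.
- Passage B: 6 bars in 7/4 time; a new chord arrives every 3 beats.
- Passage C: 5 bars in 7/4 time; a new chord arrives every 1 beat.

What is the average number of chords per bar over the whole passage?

63/17 chords per bar

A: 6 × 7 = 42 beats ÷ 3 = 14 chords.
B: 6 × 7 = 42 beats ÷ 3 = 14 chords.
C: 5 × 7 = 35 beats ÷ 1 = 35 chords.
Overall: 63 chords over 17 bars → 63/17 = 63/17 chords per bar.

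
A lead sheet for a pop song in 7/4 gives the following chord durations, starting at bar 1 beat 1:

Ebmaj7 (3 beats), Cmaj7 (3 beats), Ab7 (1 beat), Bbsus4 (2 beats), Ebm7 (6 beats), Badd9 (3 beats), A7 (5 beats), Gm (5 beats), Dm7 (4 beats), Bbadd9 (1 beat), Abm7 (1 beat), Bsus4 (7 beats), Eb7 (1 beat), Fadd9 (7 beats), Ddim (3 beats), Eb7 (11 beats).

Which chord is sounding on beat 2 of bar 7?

Fadd9

Beat 2 of bar 7 is beat (7−1)×7 + 2 = 44 overall.
Running totals: Ebmaj7 ends at 3, Cmaj7 ends at 6, Ab7 ends at 7, Bbsus4 ends at 9, Ebm7 ends at 15, Badd9 ends at 18, A7 ends at 23, Gm ends at 28, Dm7 ends at 32, Bbadd9 ends at 33, Abm7 ends at 34, Bsus4 ends at 41, Eb7 ends at 42, Fadd9 ends at 49.
Beat 44 falls within Fadd9.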